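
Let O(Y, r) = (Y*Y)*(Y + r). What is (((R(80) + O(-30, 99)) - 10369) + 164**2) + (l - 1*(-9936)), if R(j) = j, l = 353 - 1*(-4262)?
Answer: 93258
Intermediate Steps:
O(Y, r) = Y**2*(Y + r)
l = 4615 (l = 353 + 4262 = 4615)
(((R(80) + O(-30, 99)) - 10369) + 164**2) + (l - 1*(-9936)) = (((80 + (-30)**2*(-30 + 99)) - 10369) + 164**2) + (4615 - 1*(-9936)) = (((80 + 900*69) - 10369) + 26896) + (4615 + 9936) = (((80 + 62100) - 10369) + 26896) + 14551 = ((62180 - 10369) + 26896) + 14551 = (51811 + 26896) + 14551 = 78707 + 14551 = 93258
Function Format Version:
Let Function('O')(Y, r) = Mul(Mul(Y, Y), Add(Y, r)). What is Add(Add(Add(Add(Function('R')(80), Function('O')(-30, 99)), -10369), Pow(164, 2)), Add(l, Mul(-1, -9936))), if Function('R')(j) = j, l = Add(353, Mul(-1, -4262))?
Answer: 93258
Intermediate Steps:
Function('O')(Y, r) = Mul(Pow(Y, 2), Add(Y, r))
l = 4615 (l = Add(353, 4262) = 4615)
Add(Add(Add(Add(Function('R')(80), Function('O')(-30, 99)), -10369), Pow(164, 2)), Add(l, Mul(-1, -9936))) = Add(Add(Add(Add(80, Mul(Pow(-30, 2), Add(-30, 99))), -10369), Pow(164, 2)), Add(4615, Mul(-1, -9936))) = Add(Add(Add(Add(80, Mul(900, 69)), -10369), 26896), Add(4615, 9936)) = Add(Add(Add(Add(80, 62100), -10369), 26896), 14551) = Add(Add(Add(62180, -10369), 26896), 14551) = Add(Add(51811, 26896), 14551) = Add(78707, 14551) = 93258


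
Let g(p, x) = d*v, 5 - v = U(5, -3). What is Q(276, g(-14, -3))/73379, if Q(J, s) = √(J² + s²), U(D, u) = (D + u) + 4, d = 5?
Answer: √76201/73379 ≈ 0.0037619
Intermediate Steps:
U(D, u) = 4 + D + u
v = -1 (v = 5 - (4 + 5 - 3) = 5 - 1*6 = 5 - 6 = -1)
g(p, x) = -5 (g(p, x) = 5*(-1) = -5)
Q(276, g(-14, -3))/73379 = √(276² + (-5)²)/73379 = √(76176 + 25)*(1/73379) = √76201*(1/73379) = √76201/73379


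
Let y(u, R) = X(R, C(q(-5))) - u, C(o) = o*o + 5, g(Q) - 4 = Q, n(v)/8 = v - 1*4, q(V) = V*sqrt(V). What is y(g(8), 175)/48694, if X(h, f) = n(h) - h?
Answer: 1181/48694 ≈ 0.024253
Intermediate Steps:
q(V) = V**(3/2)
n(v) = -32 + 8*v (n(v) = 8*(v - 1*4) = 8*(v - 4) = 8*(-4 + v) = -32 + 8*v)
g(Q) = 4 + Q
C(o) = 5 + o**2 (C(o) = o**2 + 5 = 5 + o**2)
X(h, f) = -32 + 7*h (X(h, f) = (-32 + 8*h) - h = -32 + 7*h)
y(u, R) = -32 - u + 7*R (y(u, R) = (-32 + 7*R) - u = -32 - u + 7*R)
y(g(8), 175)/48694 = (-32 - (4 + 8) + 7*175)/48694 = (-32 - 1*12 + 1225)*(1/48694) = (-32 - 12 + 1225)*(1/48694) = 1181*(1/48694) = 1181/48694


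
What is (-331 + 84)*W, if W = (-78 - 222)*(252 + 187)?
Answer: 32529900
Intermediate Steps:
W = -131700 (W = -300*439 = -131700)
(-331 + 84)*W = (-331 + 84)*(-131700) = -247*(-131700) = 32529900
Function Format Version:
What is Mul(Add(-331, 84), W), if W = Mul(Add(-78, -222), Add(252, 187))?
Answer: 32529900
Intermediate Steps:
W = -131700 (W = Mul(-300, 439) = -131700)
Mul(Add(-331, 84), W) = Mul(Add(-331, 84), -131700) = Mul(-247, -131700) = 32529900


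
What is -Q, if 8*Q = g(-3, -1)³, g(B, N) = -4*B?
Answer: -216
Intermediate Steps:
Q = 216 (Q = (-4*(-3))³/8 = (⅛)*12³ = (⅛)*1728 = 216)
-Q = -1*216 = -216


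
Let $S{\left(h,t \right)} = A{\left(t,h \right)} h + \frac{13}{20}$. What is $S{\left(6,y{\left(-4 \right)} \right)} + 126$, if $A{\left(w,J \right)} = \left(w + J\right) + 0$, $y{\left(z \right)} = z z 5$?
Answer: $\frac{12853}{20} \approx 642.65$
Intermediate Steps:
$y{\left(z \right)} = 5 z^{2}$ ($y{\left(z \right)} = z^{2} \cdot 5 = 5 z^{2}$)
$A{\left(w,J \right)} = J + w$ ($A{\left(w,J \right)} = \left(J + w\right) + 0 = J + w$)
$S{\left(h,t \right)} = \frac{13}{20} + h \left(h + t\right)$ ($S{\left(h,t \right)} = \left(h + t\right) h + \frac{13}{20} = h \left(h + t\right) + 13 \cdot \frac{1}{20} = h \left(h + t\right) + \frac{13}{20} = \frac{13}{20} + h \left(h + t\right)$)
$S{\left(6,y{\left(-4 \right)} \right)} + 126 = \left(\frac{13}{20} + 6 \left(6 + 5 \left(-4\right)^{2}\right)\right) + 126 = \left(\frac{13}{20} + 6 \left(6 + 5 \cdot 16\right)\right) + 126 = \left(\frac{13}{20} + 6 \left(6 + 80\right)\right) + 126 = \left(\frac{13}{20} + 6 \cdot 86\right) + 126 = \left(\frac{13}{20} + 516\right) + 126 = \frac{10333}{20} + 126 = \frac{12853}{20}$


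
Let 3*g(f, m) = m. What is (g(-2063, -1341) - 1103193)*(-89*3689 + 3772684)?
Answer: -3801336781320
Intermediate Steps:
g(f, m) = m/3
(g(-2063, -1341) - 1103193)*(-89*3689 + 3772684) = ((⅓)*(-1341) - 1103193)*(-89*3689 + 3772684) = (-447 - 1103193)*(-328321 + 3772684) = -1103640*3444363 = -3801336781320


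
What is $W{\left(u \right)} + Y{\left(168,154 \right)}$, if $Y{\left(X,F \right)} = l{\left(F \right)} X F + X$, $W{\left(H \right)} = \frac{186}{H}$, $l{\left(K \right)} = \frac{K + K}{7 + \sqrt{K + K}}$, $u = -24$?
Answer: $- \frac{31850587}{148} + \frac{2276736 \sqrt{77}}{37} \approx 3.2475 \cdot 10^{5}$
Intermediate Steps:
$l{\left(K \right)} = \frac{2 K}{7 + \sqrt{2} \sqrt{K}}$ ($l{\left(K \right)} = \frac{2 K}{7 + \sqrt{2 K}} = \frac{2 K}{7 + \sqrt{2} \sqrt{K}}$)
$Y{\left(X,F \right)} = X + \frac{2 X F^{2}}{7 + \sqrt{2} \sqrt{F}}$ ($Y{\left(X,F \right)} = \frac{2 F}{7 + \sqrt{2} \sqrt{F}} X F + X = \frac{2 F X}{7 + \sqrt{2} \sqrt{F}} F + X = \frac{2 X F^{2}}{7 + \sqrt{2} \sqrt{F}} + X = X + \frac{2 X F^{2}}{7 + \sqrt{2} \sqrt{F}}$)
$W{\left(u \right)} + Y{\left(168,154 \right)} = \frac{186}{-24} + \frac{168 \left(7 + 2 \cdot 154^{2} + \sqrt{2} \sqrt{154}\right)}{7 + \sqrt{2} \sqrt{154}} = 186 \left(- \frac{1}{24}\right) + \frac{168 \left(7 + 2 \cdot 23716 + 2 \sqrt{77}\right)}{7 + 2 \sqrt{77}} = - \frac{31}{4} + \frac{168 \left(7 + 47432 + 2 \sqrt{77}\right)}{7 + 2 \sqrt{77}} = - \frac{31}{4} + \frac{168 \left(47439 + 2 \sqrt{77}\right)}{7 + 2 \sqrt{77}}$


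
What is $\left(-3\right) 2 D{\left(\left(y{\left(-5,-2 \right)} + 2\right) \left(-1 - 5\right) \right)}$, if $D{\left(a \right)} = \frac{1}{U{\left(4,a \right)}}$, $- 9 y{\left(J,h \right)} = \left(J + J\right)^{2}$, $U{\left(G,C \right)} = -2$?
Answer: $3$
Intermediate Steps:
$y{\left(J,h \right)} = - \frac{4 J^{2}}{9}$ ($y{\left(J,h \right)} = - \frac{\left(J + J\right)^{2}}{9} = - \frac{\left(2 J\right)^{2}}{9} = - \frac{4 J^{2}}{9}$)
$D{\left(a \right)} = - \frac{1}{2}$ ($D{\left(a \right)} = \frac{1}{-2} = - \frac{1}{2}$)
$\left(-3\right) 2 D{\left(\left(y{\left(-5,-2 \right)} + 2\right) \left(-1 - 5\right) \right)} = \left(-3\right) 2 \left(- \frac{1}{2}\right) = \left(-6\right) \left(- \frac{1}{2}\right) = 3$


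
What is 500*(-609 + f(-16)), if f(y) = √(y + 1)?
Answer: -304500 + 500*I*√15 ≈ -3.045e+5 + 1936.5*I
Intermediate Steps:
f(y) = √(1 + y)
500*(-609 + f(-16)) = 500*(-609 + √(1 - 16)) = 500*(-609 + √(-15)) = 500*(-609 + I*√15) = -304500 + 500*I*√15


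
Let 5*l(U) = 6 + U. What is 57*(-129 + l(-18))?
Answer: -37449/5 ≈ -7489.8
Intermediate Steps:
l(U) = 6/5 + U/5 (l(U) = (6 + U)/5 = 6/5 + U/5)
57*(-129 + l(-18)) = 57*(-129 + (6/5 + (1/5)*(-18))) = 57*(-129 + (6/5 - 18/5)) = 57*(-129 - 12/5) = 57*(-657/5) = -37449/5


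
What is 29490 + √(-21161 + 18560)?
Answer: 29490 + 51*I ≈ 29490.0 + 51.0*I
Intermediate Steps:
29490 + √(-21161 + 18560) = 29490 + √(-2601) = 29490 + 51*I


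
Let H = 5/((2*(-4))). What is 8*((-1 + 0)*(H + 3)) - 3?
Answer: -22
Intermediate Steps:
H = -5/8 (H = 5/(-8) = 5*(-1/8) = -5/8 ≈ -0.62500)
8*((-1 + 0)*(H + 3)) - 3 = 8*((-1 + 0)*(-5/8 + 3)) - 3 = 8*(-1*19/8) - 3 = 8*(-19/8) - 3 = -19 - 3 = -22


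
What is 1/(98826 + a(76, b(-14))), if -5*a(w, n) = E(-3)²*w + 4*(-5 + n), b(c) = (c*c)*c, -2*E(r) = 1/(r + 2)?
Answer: 5/505107 ≈ 9.8989e-6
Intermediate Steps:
E(r) = -1/(2*(2 + r)) (E(r) = -1/(2*(r + 2)) = -1/(2*(2 + r)))
b(c) = c³ (b(c) = c²*c = c³)
a(w, n) = 4 - 4*n/5 - w/20 (a(w, n) = -((-1/(4 + 2*(-3)))²*w + 4*(-5 + n))/5 = -((-1/(4 - 6))²*w + (-20 + 4*n))/5 = -((-1/(-2))²*w + (-20 + 4*n))/5 = -((-1*(-½))²*w + (-20 + 4*n))/5 = -((½)²*w + (-20 + 4*n))/5 = -(w/4 + (-20 + 4*n))/5 = -(-20 + 4*n + w/4)/5 = 4 - 4*n/5 - w/20)
1/(98826 + a(76, b(-14))) = 1/(98826 + (4 - ⅘*(-14)³ - 1/20*76)) = 1/(98826 + (4 - ⅘*(-2744) - 19/5)) = 1/(98826 + (4 + 10976/5 - 19/5)) = 1/(98826 + 10977/5) = 1/(505107/5) = 5/505107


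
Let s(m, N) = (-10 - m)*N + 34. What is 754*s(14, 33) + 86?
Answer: -571446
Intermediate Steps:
s(m, N) = 34 + N*(-10 - m) (s(m, N) = N*(-10 - m) + 34 = 34 + N*(-10 - m))
754*s(14, 33) + 86 = 754*(34 - 10*33 - 1*33*14) + 86 = 754*(34 - 330 - 462) + 86 = 754*(-758) + 86 = -571532 + 86 = -571446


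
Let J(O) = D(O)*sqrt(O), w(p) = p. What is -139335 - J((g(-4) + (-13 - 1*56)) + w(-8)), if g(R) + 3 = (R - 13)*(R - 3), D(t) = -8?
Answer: -139335 + 8*sqrt(39) ≈ -1.3929e+5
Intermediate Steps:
g(R) = -3 + (-13 + R)*(-3 + R) (g(R) = -3 + (R - 13)*(R - 3) = -3 + (-13 + R)*(-3 + R))
J(O) = -8*sqrt(O)
-139335 - J((g(-4) + (-13 - 1*56)) + w(-8)) = -139335 - (-8)*sqrt(((36 + (-4)**2 - 16*(-4)) + (-13 - 1*56)) - 8) = -139335 - (-8)*sqrt(((36 + 16 + 64) + (-13 - 56)) - 8) = -139335 - (-8)*sqrt((116 - 69) - 8) = -139335 - (-8)*sqrt(47 - 8) = -139335 - (-8)*sqrt(39) = -139335 + 8*sqrt(39)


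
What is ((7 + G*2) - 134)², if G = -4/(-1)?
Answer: 14161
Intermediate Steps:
G = 4 (G = -4*(-1) = 4)
((7 + G*2) - 134)² = ((7 + 4*2) - 134)² = ((7 + 8) - 134)² = (15 - 134)² = (-119)² = 14161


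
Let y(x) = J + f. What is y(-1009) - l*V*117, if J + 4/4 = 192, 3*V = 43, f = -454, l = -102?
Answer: 170791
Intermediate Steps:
V = 43/3 (V = (⅓)*43 = 43/3 ≈ 14.333)
J = 191 (J = -1 + 192 = 191)
y(x) = -263 (y(x) = 191 - 454 = -263)
y(-1009) - l*V*117 = -263 - (-102*43/3)*117 = -263 - (-1462)*117 = -263 - 1*(-171054) = -263 + 171054 = 170791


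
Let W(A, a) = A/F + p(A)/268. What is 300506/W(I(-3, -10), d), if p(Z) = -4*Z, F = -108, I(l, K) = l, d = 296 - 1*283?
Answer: 724820472/175 ≈ 4.1418e+6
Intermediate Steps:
d = 13 (d = 296 - 283 = 13)
W(A, a) = -175*A/7236 (W(A, a) = A/(-108) - 4*A/268 = A*(-1/108) - 4*A*(1/268) = -A/108 - A/67 = -175*A/7236)
300506/W(I(-3, -10), d) = 300506/((-175/7236*(-3))) = 300506/(175/2412) = 300506*(2412/175) = 724820472/175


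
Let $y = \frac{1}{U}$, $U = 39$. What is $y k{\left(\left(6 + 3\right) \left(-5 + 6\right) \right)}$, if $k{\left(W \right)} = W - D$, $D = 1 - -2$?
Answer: $\frac{2}{13} \approx 0.15385$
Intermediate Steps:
$D = 3$ ($D = 1 + 2 = 3$)
$k{\left(W \right)} = -3 + W$ ($k{\left(W \right)} = W - 3 = -3 + W$)
$y = \frac{1}{39} \approx 0.025641$
$y k{\left(\left(6 + 3\right) \left(-5 + 6\right) \right)} = \frac{-3 + \left(6 + 3\right) \left(-5 + 6\right)}{39} = \frac{-3 + 9 \cdot 1}{39} = \frac{-3 + 9}{39} = \frac{1}{39} \cdot 6 = \frac{2}{13}$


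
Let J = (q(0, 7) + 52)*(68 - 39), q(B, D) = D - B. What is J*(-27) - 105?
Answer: -46302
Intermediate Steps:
J = 1711 (J = ((7 - 1*0) + 52)*(68 - 39) = ((7 + 0) + 52)*29 = (7 + 52)*29 = 59*29 = 1711)
J*(-27) - 105 = 1711*(-27) - 105 = -46197 - 105 = -46302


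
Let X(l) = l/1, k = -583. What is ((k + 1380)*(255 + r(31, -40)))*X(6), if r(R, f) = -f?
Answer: 1410690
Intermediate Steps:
X(l) = l (X(l) = l*1 = l)
((k + 1380)*(255 + r(31, -40)))*X(6) = ((-583 + 1380)*(255 - 1*(-40)))*6 = (797*(255 + 40))*6 = (797*295)*6 = 235115*6 = 1410690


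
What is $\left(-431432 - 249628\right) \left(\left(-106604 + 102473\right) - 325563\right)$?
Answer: $224541395640$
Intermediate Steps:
$\left(-431432 - 249628\right) \left(\left(-106604 + 102473\right) - 325563\right) = - 681060 \left(-4131 - 325563\right) = \left(-681060\right) \left(-329694\right) = 224541395640$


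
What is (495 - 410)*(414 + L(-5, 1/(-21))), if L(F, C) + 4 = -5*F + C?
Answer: 776390/21 ≈ 36971.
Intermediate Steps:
L(F, C) = -4 + C - 5*F (L(F, C) = -4 + (-5*F + C) = -4 + (C - 5*F) = -4 + C - 5*F)
(495 - 410)*(414 + L(-5, 1/(-21))) = (495 - 410)*(414 + (-4 + 1/(-21) - 5*(-5))) = 85*(414 + (-4 - 1/21 + 25)) = 85*(414 + 440/21) = 85*(9134/21) = 776390/21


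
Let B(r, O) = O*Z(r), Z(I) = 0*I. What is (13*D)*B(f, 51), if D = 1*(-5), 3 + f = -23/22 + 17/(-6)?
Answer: 0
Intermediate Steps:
f = -227/33 (f = -3 + (-23/22 + 17/(-6)) = -3 + (-23*1/22 + 17*(-⅙)) = -3 + (-23/22 - 17/6) = -3 - 128/33 = -227/33 ≈ -6.8788)
Z(I) = 0
D = -5
B(r, O) = 0 (B(r, O) = O*0 = 0)
(13*D)*B(f, 51) = (13*(-5))*0 = -65*0 = 0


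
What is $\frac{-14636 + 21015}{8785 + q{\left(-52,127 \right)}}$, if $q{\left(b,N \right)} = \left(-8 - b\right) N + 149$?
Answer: $\frac{6379}{14522} \approx 0.43926$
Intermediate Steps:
$q{\left(b,N \right)} = 149 + N \left(-8 - b\right)$ ($q{\left(b,N \right)} = N \left(-8 - b\right) + 149 = 149 + N \left(-8 - b\right)$)
$\frac{-14636 + 21015}{8785 + q{\left(-52,127 \right)}} = \frac{-14636 + 21015}{8785 - \left(867 - 6604\right)} = \frac{6379}{8785 + \left(149 - 1016 + 6604\right)} = \frac{6379}{8785 + 5737} = \frac{6379}{14522}$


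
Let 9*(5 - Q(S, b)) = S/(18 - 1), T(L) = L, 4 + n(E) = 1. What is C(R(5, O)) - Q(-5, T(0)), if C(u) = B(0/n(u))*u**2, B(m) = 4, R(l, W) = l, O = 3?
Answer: 14530/153 ≈ 94.967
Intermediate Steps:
n(E) = -3 (n(E) = -4 + 1 = -3)
Q(S, b) = 5 - S/153 (Q(S, b) = 5 - S/(9*(18 - 1)) = 5 - S/(9*17) = 5 - S/153)
C(u) = 4*u**2
C(R(5, O)) - Q(-5, T(0)) = 4*5**2 - (5 - 1/153*(-5)) = 4*25 - (5 + 5/153) = 100 - 1*770/153 = 100 - 770/153 = 14530/153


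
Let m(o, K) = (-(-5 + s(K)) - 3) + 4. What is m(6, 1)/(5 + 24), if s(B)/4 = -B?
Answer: 10/29 ≈ 0.34483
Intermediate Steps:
s(B) = -4*B (s(B) = 4*(-B) = -4*B)
m(o, K) = 6 + 4*K (m(o, K) = (-(-5 - 4*K) - 3) + 4 = ((5 + 4*K) - 3) + 4 = (2 + 4*K) + 4 = 6 + 4*K)
m(6, 1)/(5 + 24) = (6 + 4*1)/(5 + 24) = (6 + 4)/29 = (1/29)*10 = 10/29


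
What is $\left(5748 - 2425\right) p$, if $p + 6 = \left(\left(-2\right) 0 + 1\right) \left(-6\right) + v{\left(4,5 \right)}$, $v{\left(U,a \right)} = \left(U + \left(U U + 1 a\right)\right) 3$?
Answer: $209349$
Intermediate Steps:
$v{\left(U,a \right)} = 3 U + 3 a + 3 U^{2}$ ($v{\left(U,a \right)} = \left(U + \left(U^{2} + a\right)\right) 3 = \left(U + \left(a + U^{2}\right)\right) 3 = \left(U + a + U^{2}\right) 3 = 3 U + 3 a + 3 U^{2}$)
$p = 63$ ($p = -6 + \left(\left(\left(-2\right) 0 + 1\right) \left(-6\right) + \left(3 \cdot 4 + 3 \cdot 5 + 3 \cdot 4^{2}\right)\right) = -6 + \left(\left(0 + 1\right) \left(-6\right) + \left(12 + 15 + 3 \cdot 16\right)\right) = -6 + \left(1 \left(-6\right) + \left(12 + 15 + 48\right)\right) = -6 + \left(-6 + 75\right) = -6 + 69 = 63$)
$\left(5748 - 2425\right) p = \left(5748 - 2425\right) 63 = 3323 \cdot 63 = 209349$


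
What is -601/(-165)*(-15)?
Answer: -601/11 ≈ -54.636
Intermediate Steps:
-601/(-165)*(-15) = -601*(-1/165)*(-15) = (601/165)*(-15) = -601/11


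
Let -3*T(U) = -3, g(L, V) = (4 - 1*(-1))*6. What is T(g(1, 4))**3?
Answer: 1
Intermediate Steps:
g(L, V) = 30 (g(L, V) = (4 + 1)*6 = 5*6 = 30)
T(U) = 1 (T(U) = -1/3*(-3) = 1)
T(g(1, 4))**3 = 1**3 = 1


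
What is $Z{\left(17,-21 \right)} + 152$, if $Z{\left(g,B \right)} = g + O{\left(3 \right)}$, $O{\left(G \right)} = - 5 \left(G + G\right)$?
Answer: $139$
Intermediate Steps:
$O{\left(G \right)} = - 10 G$ ($O{\left(G \right)} = - 5 \cdot 2 G = - 10 G$)
$Z{\left(g,B \right)} = -30 + g$ ($Z{\left(g,B \right)} = g - 30 = -30 + g$)
$Z{\left(17,-21 \right)} + 152 = \left(-30 + 17\right) + 152 = -13 + 152 = 139$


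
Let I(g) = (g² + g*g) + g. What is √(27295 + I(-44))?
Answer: √31123 ≈ 176.42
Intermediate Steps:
I(g) = g + 2*g² (I(g) = (g² + g²) + g = 2*g² + g = g + 2*g²)
√(27295 + I(-44)) = √(27295 - 44*(1 + 2*(-44))) = √(27295 - 44*(1 - 88)) = √(27295 - 44*(-87)) = √(27295 + 3828) = √31123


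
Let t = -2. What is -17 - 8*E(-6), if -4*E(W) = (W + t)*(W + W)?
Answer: 175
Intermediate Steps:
E(W) = -W*(-2 + W)/2 (E(W) = -(W - 2)*(W + W)/4 = -(-2 + W)*2*W/4 = -W*(-2 + W)/2)
-17 - 8*E(-6) = -17 - 4*(-6)*(2 - 1*(-6)) = -17 - 4*(-6)*(2 + 6) = -17 - 4*(-6)*8 = -17 - 8*(-24) = -17 + 192 = 175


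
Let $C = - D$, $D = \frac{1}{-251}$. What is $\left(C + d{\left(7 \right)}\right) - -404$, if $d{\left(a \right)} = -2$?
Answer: $\frac{100903}{251} \approx 402.0$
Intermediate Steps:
$D = - \frac{1}{251} \approx -0.0039841$
$C = \frac{1}{251}$ ($C = \left(-1\right) \left(- \frac{1}{251}\right) = \frac{1}{251} \approx 0.0039841$)
$\left(C + d{\left(7 \right)}\right) - -404 = \left(\frac{1}{251} - 2\right) - -404 = - \frac{501}{251} + 404 = \frac{100903}{251}$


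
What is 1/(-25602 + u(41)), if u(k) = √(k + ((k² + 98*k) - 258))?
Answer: -12801/327728461 - √5482/655456922 ≈ -3.9173e-5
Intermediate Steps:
u(k) = √(-258 + k² + 99*k) (u(k) = √(k + (-258 + k² + 98*k)) = √(-258 + k² + 99*k))
1/(-25602 + u(41)) = 1/(-25602 + √(-258 + 41² + 99*41)) = 1/(-25602 + √(-258 + 1681 + 4059)) = 1/(-25602 + √5482)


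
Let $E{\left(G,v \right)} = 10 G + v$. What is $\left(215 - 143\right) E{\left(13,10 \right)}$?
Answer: $10080$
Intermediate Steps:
$E{\left(G,v \right)} = v + 10 G$
$\left(215 - 143\right) E{\left(13,10 \right)} = \left(215 - 143\right) \left(10 + 10 \cdot 13\right) = 72 \left(10 + 130\right) = 72 \cdot 140 = 10080$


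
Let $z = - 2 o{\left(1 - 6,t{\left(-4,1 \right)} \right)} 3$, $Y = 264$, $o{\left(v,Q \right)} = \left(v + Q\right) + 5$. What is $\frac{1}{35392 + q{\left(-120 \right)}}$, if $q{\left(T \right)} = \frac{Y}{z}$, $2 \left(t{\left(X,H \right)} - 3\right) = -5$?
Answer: $\frac{1}{35304} \approx 2.8325 \cdot 10^{-5}$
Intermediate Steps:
$t{\left(X,H \right)} = \frac{1}{2}$ ($t{\left(X,H \right)} = 3 + \frac{1}{2} \left(-5\right) = 3 - \frac{5}{2} = \frac{1}{2}$)
$o{\left(v,Q \right)} = 5 + Q + v$ ($o{\left(v,Q \right)} = \left(Q + v\right) + 5 = 5 + Q + v$)
$z = -3$ ($z = - 2 \left(5 + \frac{1}{2} + \left(1 - 6\right)\right) 3 = - 2 \left(5 + \frac{1}{2} - 5\right) 3 = \left(-2\right) \frac{1}{2} \cdot 3 = \left(-1\right) 3 = -3$)
$q{\left(T \right)} = -88$ ($q{\left(T \right)} = \frac{264}{-3} = 264 \left(- \frac{1}{3}\right) = -88$)
$\frac{1}{35392 + q{\left(-120 \right)}} = \frac{1}{35392 - 88} = \frac{1}{35304}$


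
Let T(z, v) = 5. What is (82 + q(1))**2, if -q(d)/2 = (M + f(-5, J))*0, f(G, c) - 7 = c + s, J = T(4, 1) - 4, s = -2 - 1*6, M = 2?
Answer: 6724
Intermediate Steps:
s = -8 (s = -2 - 6 = -8)
J = 1 (J = 5 - 4 = 1)
f(G, c) = -1 + c (f(G, c) = 7 + (c - 8) = 7 + (-8 + c) = -1 + c)
q(d) = 0 (q(d) = -2*(2 + (-1 + 1))*0 = -2*(2 + 0)*0 = -4*0 = -2*0 = 0)
(82 + q(1))**2 = (82 + 0)**2 = 82**2 = 6724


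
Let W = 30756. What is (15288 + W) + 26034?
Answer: 72078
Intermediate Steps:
(15288 + W) + 26034 = (15288 + 30756) + 26034 = 46044 + 26034 = 72078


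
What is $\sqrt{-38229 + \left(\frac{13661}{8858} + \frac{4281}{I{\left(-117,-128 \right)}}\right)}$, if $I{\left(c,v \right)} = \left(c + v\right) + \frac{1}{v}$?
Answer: $\frac{5 i \sqrt{118055174197677994706}}{277795738} \approx 195.56 i$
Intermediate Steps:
$I{\left(c,v \right)} = c + v + \frac{1}{v}$
$\sqrt{-38229 + \left(\frac{13661}{8858} + \frac{4281}{I{\left(-117,-128 \right)}}\right)} = \sqrt{-38229 + \left(\frac{13661}{8858} + \frac{4281}{-117 - 128 + \frac{1}{-128}}\right)} = \sqrt{-38229 + \left(13661 \cdot \frac{1}{8858} + \frac{4281}{-117 - 128 - \frac{1}{128}}\right)} = \sqrt{-38229 + \left(\frac{13661}{8858} + \frac{4281}{- \frac{31361}{128}}\right)} = \sqrt{-38229 + \left(\frac{13661}{8858} + 4281 \left(- \frac{128}{31361}\right)\right)} = \sqrt{-38229 + \left(\frac{13661}{8858} - \frac{547968}{31361}\right)} = \sqrt{-38229 - \frac{4425477923}{277795738}} = \sqrt{- \frac{10624278745925}{277795738}} = \frac{5 i \sqrt{118055174197677994706}}{277795738}$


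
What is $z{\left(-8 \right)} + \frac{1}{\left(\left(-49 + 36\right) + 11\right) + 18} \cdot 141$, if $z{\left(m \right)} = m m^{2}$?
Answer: $- \frac{8051}{16} \approx -503.19$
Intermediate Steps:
$z{\left(m \right)} = m^{3}$
$z{\left(-8 \right)} + \frac{1}{\left(\left(-49 + 36\right) + 11\right) + 18} \cdot 141 = \left(-8\right)^{3} + \frac{1}{\left(\left(-49 + 36\right) + 11\right) + 18} \cdot 141 = -512 + \frac{1}{\left(-13 + 11\right) + 18} \cdot 141 = -512 + \frac{1}{-2 + 18} \cdot 141 = -512 + \frac{1}{16} \cdot 141 = -512 + \frac{141}{16} = - \frac{8051}{16}$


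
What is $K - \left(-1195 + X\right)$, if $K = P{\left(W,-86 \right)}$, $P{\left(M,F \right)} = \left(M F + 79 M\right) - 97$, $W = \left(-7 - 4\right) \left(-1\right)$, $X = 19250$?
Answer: $-18229$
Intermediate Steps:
$W = 11$ ($W = \left(-11\right) \left(-1\right) = 11$)
$P{\left(M,F \right)} = -97 + 79 M + F M$ ($P{\left(M,F \right)} = \left(F M + 79 M\right) - 97 = \left(79 M + F M\right) - 97 = -97 + 79 M + F M$)
$K = -174$ ($K = -97 + 79 \cdot 11 - 946 = -97 + 869 - 946 = -174$)
$K - \left(-1195 + X\right) = -174 + \left(\left(-4347 + 5542\right) - 19250\right) = -174 + \left(1195 - 19250\right) = -174 - 18055 = -18229$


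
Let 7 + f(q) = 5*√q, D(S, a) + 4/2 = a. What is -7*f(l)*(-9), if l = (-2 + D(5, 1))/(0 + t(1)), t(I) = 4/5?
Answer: -441 + 315*I*√15/2 ≈ -441.0 + 610.0*I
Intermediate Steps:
t(I) = ⅘ (t(I) = 4*(⅕) = ⅘)
D(S, a) = -2 + a
l = -15/4 (l = (-2 + (-2 + 1))/(0 + ⅘) = (-2 - 1)/(⅘) = -3*5/4 = -15/4 ≈ -3.7500)
f(q) = -7 + 5*√q
-7*f(l)*(-9) = -7*(-7 + 5*√(-15/4))*(-9) = -7*(-7 + 5*(I*√15/2))*(-9) = -7*(-7 + 5*I*√15/2)*(-9) = (49 - 35*I*√15/2)*(-9) = -441 + 315*I*√15/2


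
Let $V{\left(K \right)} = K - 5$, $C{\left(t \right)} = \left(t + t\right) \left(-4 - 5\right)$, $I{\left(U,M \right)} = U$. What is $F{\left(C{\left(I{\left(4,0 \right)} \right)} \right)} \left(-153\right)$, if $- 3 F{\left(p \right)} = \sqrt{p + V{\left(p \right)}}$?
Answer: $51 i \sqrt{149} \approx 622.53 i$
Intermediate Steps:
$C{\left(t \right)} = - 18 t$ ($C{\left(t \right)} = 2 t \left(-9\right) = - 18 t$)
$V{\left(K \right)} = -5 + K$
$F{\left(p \right)} = - \frac{\sqrt{-5 + 2 p}}{3}$ ($F{\left(p \right)} = - \frac{\sqrt{p + \left(-5 + p\right)}}{3} = - \frac{\sqrt{-5 + 2 p}}{3}$)
$F{\left(C{\left(I{\left(4,0 \right)} \right)} \right)} \left(-153\right) = - \frac{\sqrt{-5 + 2 \left(\left(-18\right) 4\right)}}{3} \left(-153\right) = - \frac{\sqrt{-5 + 2 \left(-72\right)}}{3} \left(-153\right) = - \frac{\sqrt{-5 - 144}}{3} \left(-153\right) = - \frac{\sqrt{-149}}{3} \left(-153\right) = - \frac{i \sqrt{149}}{3} \left(-153\right) = 51 i \sqrt{149}$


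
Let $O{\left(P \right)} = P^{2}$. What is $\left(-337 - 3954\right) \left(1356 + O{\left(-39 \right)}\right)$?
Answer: $-12345207$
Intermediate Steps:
$\left(-337 - 3954\right) \left(1356 + O{\left(-39 \right)}\right) = \left(-337 - 3954\right) \left(1356 + \left(-39\right)^{2}\right) = - 4291 \left(1356 + 1521\right) = \left(-4291\right) 2877 = -12345207$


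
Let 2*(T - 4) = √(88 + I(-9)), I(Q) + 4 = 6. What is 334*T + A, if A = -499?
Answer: 837 + 501*√10 ≈ 2421.3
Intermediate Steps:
I(Q) = 2 (I(Q) = -4 + 6 = 2)
T = 4 + 3*√10/2 (T = 4 + √(88 + 2)/2 = 4 + √90/2 = 4 + (3*√10)/2 = 4 + 3*√10/2 ≈ 8.7434)
334*T + A = 334*(4 + 3*√10/2) - 499 = (1336 + 501*√10) - 499 = 837 + 501*√10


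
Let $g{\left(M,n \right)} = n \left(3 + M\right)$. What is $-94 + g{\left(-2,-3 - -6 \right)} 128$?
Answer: $290$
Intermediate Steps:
$-94 + g{\left(-2,-3 - -6 \right)} 128 = -94 + \left(-3 - -6\right) \left(3 - 2\right) 128 = -94 + \left(-3 + 6\right) 1 \cdot 128 = -94 + 3 \cdot 1 \cdot 128 = -94 + 3 \cdot 128 = -94 + 384 = 290$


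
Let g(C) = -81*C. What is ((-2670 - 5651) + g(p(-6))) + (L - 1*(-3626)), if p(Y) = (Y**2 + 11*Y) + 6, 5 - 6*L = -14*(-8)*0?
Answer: -16501/6 ≈ -2750.2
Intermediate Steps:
L = 5/6 (L = 5/6 - (-14*(-8))*0/6 = 5/6 - 56*0/3 = 5/6 - 1/6*0 = 5/6 + 0 = 5/6 ≈ 0.83333)
p(Y) = 6 + Y**2 + 11*Y
((-2670 - 5651) + g(p(-6))) + (L - 1*(-3626)) = ((-2670 - 5651) - 81*(6 + (-6)**2 + 11*(-6))) + (5/6 - 1*(-3626)) = (-8321 - 81*(6 + 36 - 66)) + (5/6 + 3626) = (-8321 - 81*(-24)) + 21761/6 = (-8321 + 1944) + 21761/6 = -6377 + 21761/6 = -16501/6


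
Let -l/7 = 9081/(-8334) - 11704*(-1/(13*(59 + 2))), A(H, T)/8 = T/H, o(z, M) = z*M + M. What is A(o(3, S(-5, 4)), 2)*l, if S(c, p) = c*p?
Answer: 70264369/3671590 ≈ 19.137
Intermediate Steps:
o(z, M) = M + M*z (o(z, M) = M*z + M = M + M*z)
A(H, T) = 8*T/H (A(H, T) = 8*(T/H) = 8*T/H)
l = -70264369/734318 (l = -7*(9081/(-8334) - 11704*(-1/(13*(59 + 2)))) = -7*(9081*(-1/8334) - 11704/(61*(-13))) = -7*(-1009/926 - 11704/(-793)) = -7*(-1009/926 - 11704*(-1/793)) = -7*(-1009/926 + 11704/793) = -7*10037767/734318 = -70264369/734318 ≈ -95.687)
A(o(3, S(-5, 4)), 2)*l = (8*2/((-5*4)*(1 + 3)))*(-70264369/734318) = (8*2/(-20*4))*(-70264369/734318) = (8*2/(-80))*(-70264369/734318) = (8*2*(-1/80))*(-70264369/734318) = -⅕*(-70264369/734318) = 70264369/3671590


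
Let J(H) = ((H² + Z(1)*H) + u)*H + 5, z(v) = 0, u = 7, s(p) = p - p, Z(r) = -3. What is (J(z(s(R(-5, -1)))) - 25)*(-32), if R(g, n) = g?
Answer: 640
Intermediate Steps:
s(p) = 0
J(H) = 5 + H*(7 + H² - 3*H) (J(H) = ((H² - 3*H) + 7)*H + 5 = (7 + H² - 3*H)*H + 5 = H*(7 + H² - 3*H) + 5 = 5 + H*(7 + H² - 3*H))
(J(z(s(R(-5, -1)))) - 25)*(-32) = ((5 + 0³ - 3*0² + 7*0) - 25)*(-32) = ((5 + 0 - 3*0 + 0) - 25)*(-32) = ((5 + 0 + 0 + 0) - 25)*(-32) = (5 - 25)*(-32) = -20*(-32) = 640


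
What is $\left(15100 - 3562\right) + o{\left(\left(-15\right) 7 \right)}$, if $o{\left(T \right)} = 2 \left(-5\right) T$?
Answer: $12588$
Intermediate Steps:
$o{\left(T \right)} = - 10 T$
$\left(15100 - 3562\right) + o{\left(\left(-15\right) 7 \right)} = \left(15100 - 3562\right) - 10 \left(\left(-15\right) 7\right) = 11538 - -1050 = 11538 + 1050 = 12588$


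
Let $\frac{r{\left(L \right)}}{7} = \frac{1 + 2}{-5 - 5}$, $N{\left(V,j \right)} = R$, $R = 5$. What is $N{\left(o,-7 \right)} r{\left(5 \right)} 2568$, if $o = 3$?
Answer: $-26964$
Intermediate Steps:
$N{\left(V,j \right)} = 5$
$r{\left(L \right)} = - \frac{21}{10}$ ($r{\left(L \right)} = 7 \frac{1 + 2}{-5 - 5} = 7 \frac{3}{-10} = 7 \cdot 3 \left(- \frac{1}{10}\right) = 7 \left(- \frac{3}{10}\right) = - \frac{21}{10}$)
$N{\left(o,-7 \right)} r{\left(5 \right)} 2568 = 5 \left(\left(- \frac{21}{10}\right) 2568\right) = 5 \left(- \frac{26964}{5}\right) = -26964$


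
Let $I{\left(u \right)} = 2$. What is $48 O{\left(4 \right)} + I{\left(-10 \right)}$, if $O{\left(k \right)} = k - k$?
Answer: $2$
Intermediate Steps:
$O{\left(k \right)} = 0$
$48 O{\left(4 \right)} + I{\left(-10 \right)} = 48 \cdot 0 + 2 = 0 + 2 = 2$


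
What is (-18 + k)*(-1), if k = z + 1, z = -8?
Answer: 25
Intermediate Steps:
k = -7 (k = -8 + 1 = -7)
(-18 + k)*(-1) = (-18 - 7)*(-1) = -25*(-1) = 25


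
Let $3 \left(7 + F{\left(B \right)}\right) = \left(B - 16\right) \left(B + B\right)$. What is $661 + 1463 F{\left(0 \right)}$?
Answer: $-9580$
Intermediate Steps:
$F{\left(B \right)} = -7 + \frac{2 B \left(-16 + B\right)}{3}$ ($F{\left(B \right)} = -7 + \frac{\left(B - 16\right) \left(B + B\right)}{3} = -7 + \frac{\left(-16 + B\right) 2 B}{3} = -7 + \frac{2 B \left(-16 + B\right)}{3}$)
$661 + 1463 F{\left(0 \right)} = 661 + 1463 \left(-7 - 0 + \frac{2 \cdot 0^{2}}{3}\right) = 661 + 1463 \left(-7 + 0 + \frac{2}{3} \cdot 0\right) = 661 + 1463 \left(-7 + 0 + 0\right) = 661 + 1463 \left(-7\right) = 661 - 10241 = -9580$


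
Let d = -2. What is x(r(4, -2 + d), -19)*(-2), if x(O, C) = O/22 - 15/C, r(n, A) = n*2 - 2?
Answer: -444/209 ≈ -2.1244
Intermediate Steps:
r(n, A) = -2 + 2*n (r(n, A) = 2*n - 2 = -2 + 2*n)
x(O, C) = -15/C + O/22 (x(O, C) = O*(1/22) - 15/C = O/22 - 15/C = -15/C + O/22)
x(r(4, -2 + d), -19)*(-2) = (-15/(-19) + (-2 + 2*4)/22)*(-2) = (-15*(-1/19) + (-2 + 8)/22)*(-2) = (15/19 + (1/22)*6)*(-2) = (15/19 + 3/11)*(-2) = (222/209)*(-2) = -444/209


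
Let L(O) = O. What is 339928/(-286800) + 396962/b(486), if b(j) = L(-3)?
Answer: -4743738391/35850 ≈ -1.3232e+5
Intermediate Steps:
b(j) = -3
339928/(-286800) + 396962/b(486) = 339928/(-286800) + 396962/(-3) = 339928*(-1/286800) + 396962*(-⅓) = -42491/35850 - 396962/3 = -4743738391/35850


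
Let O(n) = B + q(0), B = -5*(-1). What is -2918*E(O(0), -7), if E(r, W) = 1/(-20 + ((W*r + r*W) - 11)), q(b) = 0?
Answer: 2918/101 ≈ 28.891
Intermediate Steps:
B = 5
O(n) = 5 (O(n) = 5 + 0 = 5)
E(r, W) = 1/(-31 + 2*W*r) (E(r, W) = 1/(-20 + ((W*r + W*r) - 11)) = 1/(-20 + (2*W*r - 11)) = 1/(-20 + (-11 + 2*W*r)) = 1/(-31 + 2*W*r))
-2918*E(O(0), -7) = -2918/(-31 + 2*(-7)*5) = -2918/(-31 - 70) = -2918/(-101) = -2918*(-1/101) = 2918/101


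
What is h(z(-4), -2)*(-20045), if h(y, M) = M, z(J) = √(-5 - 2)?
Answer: 40090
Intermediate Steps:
z(J) = I*√7 (z(J) = √(-7) = I*√7)
h(z(-4), -2)*(-20045) = -2*(-20045) = 40090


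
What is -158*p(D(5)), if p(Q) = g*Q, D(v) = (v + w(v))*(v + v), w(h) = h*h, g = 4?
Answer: -189600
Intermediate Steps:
w(h) = h²
D(v) = 2*v*(v + v²) (D(v) = (v + v²)*(v + v) = (v + v²)*(2*v) = 2*v*(v + v²))
p(Q) = 4*Q
-158*p(D(5)) = -632*2*5²*(1 + 5) = -632*2*25*6 = -632*300 = -158*1200 = -189600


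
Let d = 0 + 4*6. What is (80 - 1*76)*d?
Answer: 96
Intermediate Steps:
d = 24 (d = 0 + 24 = 24)
(80 - 1*76)*d = (80 - 1*76)*24 = (80 - 76)*24 = 4*24 = 96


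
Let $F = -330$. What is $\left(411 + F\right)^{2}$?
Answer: $6561$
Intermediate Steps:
$\left(411 + F\right)^{2} = \left(411 - 330\right)^{2} = 81^{2} = 6561$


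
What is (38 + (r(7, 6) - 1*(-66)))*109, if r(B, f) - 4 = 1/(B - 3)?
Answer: 47197/4 ≈ 11799.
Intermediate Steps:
r(B, f) = 4 + 1/(-3 + B) (r(B, f) = 4 + 1/(B - 3) = 4 + 1/(-3 + B))
(38 + (r(7, 6) - 1*(-66)))*109 = (38 + ((-11 + 4*7)/(-3 + 7) - 1*(-66)))*109 = (38 + ((-11 + 28)/4 + 66))*109 = (38 + ((¼)*17 + 66))*109 = (38 + (17/4 + 66))*109 = (38 + 281/4)*109 = (433/4)*109 = 47197/4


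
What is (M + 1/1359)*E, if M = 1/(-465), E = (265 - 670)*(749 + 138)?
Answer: 2378934/4681 ≈ 508.21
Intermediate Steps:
E = -359235 (E = -405*887 = -359235)
M = -1/465 ≈ -0.0021505
(M + 1/1359)*E = (-1/465 + 1/1359)*(-359235) = -298/210645*(-359235) = 2378934/4681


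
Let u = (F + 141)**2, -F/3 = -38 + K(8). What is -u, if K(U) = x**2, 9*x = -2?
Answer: -47348161/729 ≈ -64949.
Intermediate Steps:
x = -2/9 (x = (1/9)*(-2) = -2/9 ≈ -0.22222)
K(U) = 4/81 (K(U) = (-2/9)**2 = 4/81)
F = 3074/27 (F = -3*(-38 + 4/81) = -3*(-3074/81) = 3074/27 ≈ 113.85)
u = 47348161/729 (u = (3074/27 + 141)**2 = (6881/27)**2 = 47348161/729 ≈ 64949.)
-u = -1*47348161/729 = -47348161/729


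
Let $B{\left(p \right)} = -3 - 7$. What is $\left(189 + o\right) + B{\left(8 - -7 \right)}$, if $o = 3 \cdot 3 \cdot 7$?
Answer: $242$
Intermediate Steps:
$B{\left(p \right)} = -10$ ($B{\left(p \right)} = -3 - 7 = -10$)
$o = 63$ ($o = 9 \cdot 7 = 63$)
$\left(189 + o\right) + B{\left(8 - -7 \right)} = \left(189 + 63\right) - 10 = 252 - 10 = 242$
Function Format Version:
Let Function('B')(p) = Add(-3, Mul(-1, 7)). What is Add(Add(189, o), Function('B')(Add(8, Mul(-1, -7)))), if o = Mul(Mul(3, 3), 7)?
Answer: 242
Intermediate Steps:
Function('B')(p) = -10 (Function('B')(p) = Add(-3, -7) = -10)
o = 63 (o = Mul(9, 7) = 63)
Add(Add(189, o), Function('B')(Add(8, Mul(-1, -7)))) = Add(Add(189, 63), -10) = Add(252, -10) = 242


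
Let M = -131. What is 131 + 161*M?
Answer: -20960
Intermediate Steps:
131 + 161*M = 131 + 161*(-131) = 131 - 21091 = -20960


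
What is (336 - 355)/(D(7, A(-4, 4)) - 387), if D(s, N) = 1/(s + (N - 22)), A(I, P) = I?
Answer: 361/7354 ≈ 0.049089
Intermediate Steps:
D(s, N) = 1/(-22 + N + s) (D(s, N) = 1/(s + (-22 + N)) = 1/(-22 + N + s))
(336 - 355)/(D(7, A(-4, 4)) - 387) = (336 - 355)/(1/(-22 - 4 + 7) - 387) = -19/(1/(-19) - 387) = -19/(-1/19 - 387) = -19/(-7354/19) = -19*(-19/7354) = 361/7354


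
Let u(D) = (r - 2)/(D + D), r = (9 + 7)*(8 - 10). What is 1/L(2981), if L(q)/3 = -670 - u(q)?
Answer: -2981/5991759 ≈ -0.00049752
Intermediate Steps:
r = -32 (r = 16*(-2) = -32)
u(D) = -17/D (u(D) = (-32 - 2)/(D + D) = -34*1/(2*D) = -17/D)
L(q) = -2010 + 51/q (L(q) = 3*(-670 - (-17)/q) = 3*(-670 + 17/q) = -2010 + 51/q)
1/L(2981) = 1/(-2010 + 51/2981) = 1/(-5991759/2981) = -2981/5991759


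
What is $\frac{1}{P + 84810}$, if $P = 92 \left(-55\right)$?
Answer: $\frac{1}{79750} \approx 1.2539 \cdot 10^{-5}$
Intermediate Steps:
$P = -5060$
$\frac{1}{P + 84810} = \frac{1}{-5060 + 84810} = \frac{1}{79750}$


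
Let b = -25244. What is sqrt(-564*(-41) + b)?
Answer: 2*I*sqrt(530) ≈ 46.043*I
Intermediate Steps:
sqrt(-564*(-41) + b) = sqrt(-564*(-41) - 25244) = sqrt(23124 - 25244) = sqrt(-2120) = 2*I*sqrt(530)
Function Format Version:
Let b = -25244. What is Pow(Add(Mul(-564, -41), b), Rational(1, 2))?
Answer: Mul(2, I, Pow(530, Rational(1, 2))) ≈ Mul(46.043, I)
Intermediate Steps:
Pow(Add(Mul(-564, -41), b), Rational(1, 2)) = Pow(Add(Mul(-564, -41), -25244), Rational(1, 2)) = Pow(Add(23124, -25244), Rational(1, 2)) = Pow(-2120, Rational(1, 2)) = Mul(2, I, Pow(530, Rational(1, 2)))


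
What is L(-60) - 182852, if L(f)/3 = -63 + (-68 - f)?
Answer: -183065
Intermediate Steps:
L(f) = -393 - 3*f (L(f) = 3*(-63 + (-68 - f)) = 3*(-131 - f) = -393 - 3*f)
L(-60) - 182852 = (-393 - 3*(-60)) - 182852 = (-393 + 180) - 182852 = -213 - 182852 = -183065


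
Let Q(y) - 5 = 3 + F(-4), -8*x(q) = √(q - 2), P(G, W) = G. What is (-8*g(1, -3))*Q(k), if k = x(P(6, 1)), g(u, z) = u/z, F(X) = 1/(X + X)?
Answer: 21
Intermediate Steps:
F(X) = 1/(2*X)
x(q) = -√(-2 + q)/8 (x(q) = -√(q - 2)/8 = -√(-2 + q)/8)
k = -¼ (k = -√(-2 + 6)/8 = -√4/8 = -⅛*2 = -¼ ≈ -0.25000)
Q(y) = 63/8 (Q(y) = 5 + (3 + (½)/(-4)) = 5 + (3 + (½)*(-¼)) = 5 + (3 - ⅛) = 5 + 23/8 = 63/8)
(-8*g(1, -3))*Q(k) = -8/(-3)*(63/8) = -8*(-1)/3*(63/8) = -8*(-⅓)*(63/8) = (8/3)*(63/8) = 21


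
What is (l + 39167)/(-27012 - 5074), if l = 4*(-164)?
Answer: -38511/32086 ≈ -1.2002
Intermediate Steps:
l = -656
(l + 39167)/(-27012 - 5074) = (-656 + 39167)/(-27012 - 5074) = 38511/(-32086) = 38511*(-1/32086) = -38511/32086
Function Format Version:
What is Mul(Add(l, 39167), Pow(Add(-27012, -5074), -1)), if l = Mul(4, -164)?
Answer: Rational(-38511, 32086) ≈ -1.2002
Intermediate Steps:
l = -656
Mul(Add(l, 39167), Pow(Add(-27012, -5074), -1)) = Mul(Add(-656, 39167), Pow(Add(-27012, -5074), -1)) = Mul(38511, Pow(-32086, -1)) = Mul(38511, Rational(-1, 32086)) = Rational(-38511, 32086)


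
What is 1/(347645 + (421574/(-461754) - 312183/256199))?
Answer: 59150456523/20563234378645231 ≈ 2.8765e-6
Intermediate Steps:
1/(347645 + (421574/(-461754) - 312183/256199)) = 1/(347645 + (421574*(-1/461754) - 312183*1/256199)) = 1/(347645 + (-210787/230877 - 312183/256199)) = 1/(347645 - 126079293104/59150456523) = 1/(20563234378645231/59150456523) = 59150456523/20563234378645231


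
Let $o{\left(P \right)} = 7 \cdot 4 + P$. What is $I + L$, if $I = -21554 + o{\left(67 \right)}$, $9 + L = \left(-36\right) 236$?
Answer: $-29964$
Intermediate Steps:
$L = -8505$ ($L = -9 - 8496 = -8505$)
$o{\left(P \right)} = 28 + P$
$I = -21459$ ($I = -21554 + \left(28 + 67\right) = -21554 + 95 = -21459$)
$I + L = -21459 - 8505 = -29964$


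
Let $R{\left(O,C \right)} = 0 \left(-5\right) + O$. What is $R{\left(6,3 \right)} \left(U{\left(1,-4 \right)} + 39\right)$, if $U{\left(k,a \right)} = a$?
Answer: $210$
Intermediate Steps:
$R{\left(O,C \right)} = O$ ($R{\left(O,C \right)} = 0 + O = O$)
$R{\left(6,3 \right)} \left(U{\left(1,-4 \right)} + 39\right) = 6 \left(-4 + 39\right) = 6 \cdot 35 = 210$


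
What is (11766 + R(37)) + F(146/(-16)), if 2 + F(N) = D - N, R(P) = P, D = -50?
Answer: 94081/8 ≈ 11760.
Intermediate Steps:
F(N) = -52 - N (F(N) = -2 + (-50 - N) = -52 - N)
(11766 + R(37)) + F(146/(-16)) = (11766 + 37) + (-52 - 146/(-16)) = 11803 + (-52 - 146*(-1)/16) = 11803 + (-52 - 1*(-73/8)) = 11803 + (-52 + 73/8) = 11803 - 343/8 = 94081/8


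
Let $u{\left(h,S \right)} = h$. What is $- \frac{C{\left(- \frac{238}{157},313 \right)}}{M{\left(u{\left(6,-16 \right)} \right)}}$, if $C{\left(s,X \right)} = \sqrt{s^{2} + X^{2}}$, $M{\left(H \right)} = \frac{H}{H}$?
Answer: $- \frac{5 \sqrt{96595781}}{157} \approx -313.0$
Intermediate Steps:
$M{\left(H \right)} = 1$
$C{\left(s,X \right)} = \sqrt{X^{2} + s^{2}}$
$- \frac{C{\left(- \frac{238}{157},313 \right)}}{M{\left(u{\left(6,-16 \right)} \right)}} = - \frac{\sqrt{313^{2} + \left(- \frac{238}{157}\right)^{2}}}{1} = - \sqrt{97969 + \left(\left(-238\right) \frac{1}{157}\right)^{2}} \cdot 1 = - \sqrt{97969 + \left(- \frac{238}{157}\right)^{2}} \cdot 1 = - \sqrt{97969 + \frac{56644}{24649}} \cdot 1 = - \sqrt{\frac{2414894525}{24649}} \cdot 1 = - \frac{5 \sqrt{96595781}}{157} \cdot 1 = - \frac{5 \sqrt{96595781}}{157}$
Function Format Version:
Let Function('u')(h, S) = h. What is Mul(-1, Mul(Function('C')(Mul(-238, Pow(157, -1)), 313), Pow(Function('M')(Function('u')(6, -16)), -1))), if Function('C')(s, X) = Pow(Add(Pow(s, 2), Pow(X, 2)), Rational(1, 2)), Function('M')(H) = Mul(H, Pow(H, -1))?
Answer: Mul(Rational(-5, 157), Pow(96595781, Rational(1, 2))) ≈ -313.00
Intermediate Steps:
Function('M')(H) = 1
Function('C')(s, X) = Pow(Add(Pow(X, 2), Pow(s, 2)), Rational(1, 2))
Mul(-1, Mul(Function('C')(Mul(-238, Pow(157, -1)), 313), Pow(Function('M')(Function('u')(6, -16)), -1))) = Mul(-1, Mul(Pow(Add(Pow(313, 2), Pow(Mul(-238, Pow(157, -1)), 2)), Rational(1, 2)), Pow(1, -1))) = Mul(-1, Mul(Pow(Add(97969, Pow(Mul(-238, Rational(1, 157)), 2)), Rational(1, 2)), 1)) = Mul(-1, Mul(Pow(Add(97969, Pow(Rational(-238, 157), 2)), Rational(1, 2)), 1)) = Mul(-1, Mul(Pow(Add(97969, Rational(56644, 24649)), Rational(1, 2)), 1)) = Mul(-1, Mul(Pow(Rational(2414894525, 24649), Rational(1, 2)), 1)) = Mul(-1, Mul(Mul(Rational(5, 157), Pow(96595781, Rational(1, 2))), 1)) = Mul(-1, Mul(Rational(5, 157), Pow(96595781, Rational(1, 2)))) = Mul(Rational(-5, 157), Pow(96595781, Rational(1, 2)))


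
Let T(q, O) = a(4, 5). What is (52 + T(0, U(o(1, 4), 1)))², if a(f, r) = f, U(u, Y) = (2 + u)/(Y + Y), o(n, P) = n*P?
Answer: 3136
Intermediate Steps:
o(n, P) = P*n
U(u, Y) = (2 + u)/(2*Y) (U(u, Y) = (2 + u)/((2*Y)) = (2 + u)*(1/(2*Y)) = (2 + u)/(2*Y))
T(q, O) = 4
(52 + T(0, U(o(1, 4), 1)))² = (52 + 4)² = 56² = 3136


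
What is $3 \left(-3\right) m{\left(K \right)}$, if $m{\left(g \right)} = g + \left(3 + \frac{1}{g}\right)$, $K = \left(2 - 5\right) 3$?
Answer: $55$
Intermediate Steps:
$K = -9$ ($K = \left(2 - 5\right) 3 = \left(-3\right) 3 = -9$)
$m{\left(g \right)} = 3 + g + \frac{1}{g}$
$3 \left(-3\right) m{\left(K \right)} = 3 \left(-3\right) \left(3 - 9 + \frac{1}{-9}\right) = - 9 \left(3 - 9 - \frac{1}{9}\right) = \left(-9\right) \left(- \frac{55}{9}\right) = 55$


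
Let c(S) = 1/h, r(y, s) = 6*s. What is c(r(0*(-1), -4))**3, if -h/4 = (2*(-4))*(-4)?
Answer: -1/2097152 ≈ -4.7684e-7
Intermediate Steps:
h = -128 (h = -4*2*(-4)*(-4) = -(-32)*(-4) = -4*32 = -128)
c(S) = -1/128 (c(S) = 1/(-128) = -1/128)
c(r(0*(-1), -4))**3 = (-1/128)**3 = -1/2097152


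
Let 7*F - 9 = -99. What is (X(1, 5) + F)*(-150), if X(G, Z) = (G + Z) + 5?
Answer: 1950/7 ≈ 278.57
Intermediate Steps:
F = -90/7 (F = 9/7 + (⅐)*(-99) = 9/7 - 99/7 = -90/7 ≈ -12.857)
X(G, Z) = 5 + G + Z
(X(1, 5) + F)*(-150) = ((5 + 1 + 5) - 90/7)*(-150) = (11 - 90/7)*(-150) = -13/7*(-150) = 1950/7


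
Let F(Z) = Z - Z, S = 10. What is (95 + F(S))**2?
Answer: 9025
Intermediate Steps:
F(Z) = 0
(95 + F(S))**2 = (95 + 0)**2 = 95**2 = 9025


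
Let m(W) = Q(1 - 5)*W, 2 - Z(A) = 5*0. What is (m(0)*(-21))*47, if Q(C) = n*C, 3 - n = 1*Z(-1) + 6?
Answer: 0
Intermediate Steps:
Z(A) = 2 (Z(A) = 2 - 5*0 = 2 - 1*0 = 2 + 0 = 2)
n = -5 (n = 3 - (1*2 + 6) = 3 - (2 + 6) = 3 - 1*8 = 3 - 8 = -5)
Q(C) = -5*C
m(W) = 20*W (m(W) = (-5*(1 - 5))*W = (-5*(-4))*W = 20*W)
(m(0)*(-21))*47 = ((20*0)*(-21))*47 = (0*(-21))*47 = 0*47 = 0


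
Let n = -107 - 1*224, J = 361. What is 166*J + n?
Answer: 59595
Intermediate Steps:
n = -331 (n = -107 - 224 = -331)
166*J + n = 166*361 - 331 = 59926 - 331 = 59595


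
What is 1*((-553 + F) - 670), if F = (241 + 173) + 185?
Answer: -624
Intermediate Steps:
F = 599 (F = 414 + 185 = 599)
1*((-553 + F) - 670) = 1*((-553 + 599) - 670) = 1*(46 - 670) = 1*(-624) = -624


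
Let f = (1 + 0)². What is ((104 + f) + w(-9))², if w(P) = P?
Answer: 9216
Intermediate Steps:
f = 1 (f = 1² = 1)
((104 + f) + w(-9))² = ((104 + 1) - 9)² = (105 - 9)² = 96² = 9216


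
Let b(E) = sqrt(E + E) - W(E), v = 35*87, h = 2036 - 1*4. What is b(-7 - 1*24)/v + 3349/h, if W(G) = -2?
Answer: 10201769/6187440 + I*sqrt(62)/3045 ≈ 1.6488 + 0.0025859*I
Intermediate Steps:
h = 2032 (h = 2036 - 4 = 2032)
v = 3045
b(E) = 2 + sqrt(2)*sqrt(E) (b(E) = sqrt(E + E) - 1*(-2) = sqrt(2*E) + 2 = sqrt(2)*sqrt(E) + 2 = 2 + sqrt(2)*sqrt(E))
b(-7 - 1*24)/v + 3349/h = (2 + sqrt(2)*sqrt(-7 - 1*24))/3045 + 3349/2032 = (2 + sqrt(2)*sqrt(-7 - 24))*(1/3045) + 3349*(1/2032) = (2 + sqrt(2)*sqrt(-31))*(1/3045) + 3349/2032 = (2 + sqrt(2)*(I*sqrt(31)))*(1/3045) + 3349/2032 = (2 + I*sqrt(62))*(1/3045) + 3349/2032 = (2/3045 + I*sqrt(62)/3045) + 3349/2032 = 10201769/6187440 + I*sqrt(62)/3045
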